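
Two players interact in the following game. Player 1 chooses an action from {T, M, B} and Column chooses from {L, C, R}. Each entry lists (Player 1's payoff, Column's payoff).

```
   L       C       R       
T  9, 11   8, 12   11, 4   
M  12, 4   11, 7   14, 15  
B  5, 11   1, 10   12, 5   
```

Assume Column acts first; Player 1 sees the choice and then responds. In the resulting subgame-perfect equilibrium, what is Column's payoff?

Work backward from Player 1's decision.
- L: BR = M, leader payoff 4.
- C: BR = M, leader payoff 7.
- R: BR = M, leader payoff 15.
Column's induced payoffs are 4, 7, 15, so Column commits to R. Subgame-perfect outcome: (M, R) with payoffs (14, 15).

15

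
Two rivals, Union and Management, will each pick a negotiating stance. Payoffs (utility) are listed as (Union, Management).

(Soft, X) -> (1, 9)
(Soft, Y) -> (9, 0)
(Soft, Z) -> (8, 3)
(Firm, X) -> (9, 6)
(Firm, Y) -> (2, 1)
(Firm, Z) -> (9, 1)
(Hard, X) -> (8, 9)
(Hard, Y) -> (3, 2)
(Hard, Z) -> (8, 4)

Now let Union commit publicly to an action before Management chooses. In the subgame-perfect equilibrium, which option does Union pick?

Backward induction with Union moving first.
- Soft: Management compares 9, 0, 3 and picks X; Union would get 1.
- Firm: Management compares 6, 1, 1 and picks X; Union would get 9.
- Hard: Management compares 9, 2, 4 and picks X; Union would get 8.
Among 1, 9, 8, the best is 9 at Firm. Subgame-perfect outcome: (Firm, X) with payoffs (9, 6).

Firm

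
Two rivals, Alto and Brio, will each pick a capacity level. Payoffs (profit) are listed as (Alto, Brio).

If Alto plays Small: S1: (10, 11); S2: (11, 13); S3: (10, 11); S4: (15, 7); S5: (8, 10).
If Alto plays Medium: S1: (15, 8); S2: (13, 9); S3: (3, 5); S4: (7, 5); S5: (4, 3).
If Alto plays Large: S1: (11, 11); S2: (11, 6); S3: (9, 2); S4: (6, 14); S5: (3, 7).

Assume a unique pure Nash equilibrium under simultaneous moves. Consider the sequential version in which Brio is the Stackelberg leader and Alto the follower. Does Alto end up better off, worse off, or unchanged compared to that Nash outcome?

worse off

Backward induction with Brio moving first.
- S1 → Alto plays Medium (best of 10, 15, 11); Brio gets 8.
- S2 → Alto plays Medium (best of 11, 13, 11); Brio gets 9.
- S3 → Alto plays Small (best of 10, 3, 9); Brio gets 11.
- S4 → Alto plays Small (best of 15, 7, 6); Brio gets 7.
- S5 → Alto plays Small (best of 8, 4, 3); Brio gets 10.
Maximizing over 8, 9, 11, 7, 10, Brio chooses S3. Subgame-perfect outcome: (Small, S3) with payoffs (10, 11).
Now find the simultaneous Nash equilibrium.
Alto's best replies: S1→Medium; S2→Medium; S3→Small; S4→Small; S5→Small.
Brio's best replies: Small→S2; Medium→S2; Large→S4.
The unique mutual best reply is (Medium, S2), giving (13, 9).
Alto earns 10 sequentially versus 13 at the Nash outcome: worse off.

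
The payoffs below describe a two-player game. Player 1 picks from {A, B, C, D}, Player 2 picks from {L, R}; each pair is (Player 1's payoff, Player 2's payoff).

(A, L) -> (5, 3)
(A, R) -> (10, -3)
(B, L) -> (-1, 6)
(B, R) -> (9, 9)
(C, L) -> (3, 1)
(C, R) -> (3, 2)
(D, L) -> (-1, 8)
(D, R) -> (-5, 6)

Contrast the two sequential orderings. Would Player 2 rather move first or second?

If Player 1 leads: Player 2's best replies are A→L, B→R, C→R, D→L; Player 1's induced payoffs 5, 9, 3, -1; outcome (B, R), payoffs (9, 9).
If Player 2 leads: Player 1's best replies are L→A, R→A; Player 2's induced payoffs 3, -3; outcome (A, L), payoffs (5, 3).
Player 2 gets 3 moving first and 9 moving second, so Player 2 prefers to move second.

second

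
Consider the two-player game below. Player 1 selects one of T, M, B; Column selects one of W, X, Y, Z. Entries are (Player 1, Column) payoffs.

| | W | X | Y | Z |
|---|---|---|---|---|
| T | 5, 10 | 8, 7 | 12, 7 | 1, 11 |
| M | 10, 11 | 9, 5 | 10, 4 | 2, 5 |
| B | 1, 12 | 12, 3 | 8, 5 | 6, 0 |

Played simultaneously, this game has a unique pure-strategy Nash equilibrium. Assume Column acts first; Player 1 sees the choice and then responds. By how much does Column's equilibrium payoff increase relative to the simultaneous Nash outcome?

0

Backward induction with Column moving first.
- W: BR = M, leader payoff 11.
- X: BR = B, leader payoff 3.
- Y: BR = T, leader payoff 7.
- Z: BR = B, leader payoff 0.
Column's induced payoffs are 11, 3, 7, 0, so Column commits to W. Subgame-perfect outcome: (M, W) with payoffs (10, 11).
Under simultaneous play:
Player 1's best replies: W→M; X→B; Y→T; Z→B.
Column's best replies: T→Z; M→W; B→W.
Only (M, W) has each player best-responding; Nash payoffs (10, 11).
Column's commitment gain: 11 − 11 = 0.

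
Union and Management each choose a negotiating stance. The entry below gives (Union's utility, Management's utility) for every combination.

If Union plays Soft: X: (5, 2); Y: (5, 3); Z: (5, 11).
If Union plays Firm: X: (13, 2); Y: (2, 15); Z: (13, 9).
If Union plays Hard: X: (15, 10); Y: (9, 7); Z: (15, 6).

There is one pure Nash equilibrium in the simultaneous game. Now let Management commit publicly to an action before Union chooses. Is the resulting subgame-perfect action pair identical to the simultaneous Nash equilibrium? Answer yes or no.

yes

Work backward from Union's decision.
- X: Union compares 5, 13, 15 and picks Hard; Management would get 10.
- Y: Union compares 5, 2, 9 and picks Hard; Management would get 7.
- Z: Union compares 5, 13, 15 and picks Hard; Management would get 6.
Maximizing over 10, 7, 6, Management chooses X. Subgame-perfect outcome: (Hard, X) with payoffs (15, 10).
For the simultaneous game, intersect best replies.
Union's best replies: X→Hard; Y→Hard; Z→Hard.
Management's best replies: Soft→Z; Firm→Y; Hard→X.
The unique mutual best reply is (Hard, X), giving (15, 10).
Sequential outcome (Hard, X) coincides with the Nash profile (Hard, X).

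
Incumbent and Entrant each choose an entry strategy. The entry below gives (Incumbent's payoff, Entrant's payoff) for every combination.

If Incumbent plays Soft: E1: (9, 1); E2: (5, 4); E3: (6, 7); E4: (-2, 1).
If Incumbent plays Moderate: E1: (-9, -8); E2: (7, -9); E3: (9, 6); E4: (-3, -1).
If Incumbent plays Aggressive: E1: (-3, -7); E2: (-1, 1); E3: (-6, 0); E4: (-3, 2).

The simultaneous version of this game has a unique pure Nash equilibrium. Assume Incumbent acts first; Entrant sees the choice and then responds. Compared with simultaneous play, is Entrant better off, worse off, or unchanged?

unchanged

Solve by backward induction (Incumbent leads).
- Soft: Entrant compares 1, 4, 7, 1 and picks E3; Incumbent would get 6.
- Moderate: Entrant compares -8, -9, 6, -1 and picks E3; Incumbent would get 9.
- Aggressive: Entrant compares -7, 1, 0, 2 and picks E4; Incumbent would get -3.
Incumbent's induced payoffs are 6, 9, -3, so Incumbent commits to Moderate. Subgame-perfect outcome: (Moderate, E3) with payoffs (9, 6).
Under simultaneous play:
Incumbent's best replies: E1→Soft; E2→Moderate; E3→Moderate; E4→Soft.
Entrant's best replies: Soft→E3; Moderate→E3; Aggressive→E4.
Only (Moderate, E3) has each player best-responding; Nash payoffs (9, 6).
Entrant earns 6 sequentially versus 6 at the Nash outcome: unchanged.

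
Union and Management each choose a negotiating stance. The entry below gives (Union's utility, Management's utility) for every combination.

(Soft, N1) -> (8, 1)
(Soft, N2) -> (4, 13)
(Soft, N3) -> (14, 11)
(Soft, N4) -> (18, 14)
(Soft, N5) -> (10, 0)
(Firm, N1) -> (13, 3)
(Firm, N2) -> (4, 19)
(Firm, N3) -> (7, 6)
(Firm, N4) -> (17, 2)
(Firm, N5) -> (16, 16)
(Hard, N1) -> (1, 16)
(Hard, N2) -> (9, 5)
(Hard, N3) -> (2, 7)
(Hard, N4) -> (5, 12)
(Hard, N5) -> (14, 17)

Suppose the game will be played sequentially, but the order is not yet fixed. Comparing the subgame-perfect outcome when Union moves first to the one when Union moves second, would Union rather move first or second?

If Union leads: Management's best replies are Soft→N4, Firm→N2, Hard→N5; Union's induced payoffs 18, 4, 14; outcome (Soft, N4), payoffs (18, 14).
If Management leads: Union's best replies are N1→Firm, N2→Hard, N3→Soft, N4→Soft, N5→Firm; Management's induced payoffs 3, 5, 11, 14, 16; outcome (Firm, N5), payoffs (16, 16).
Union gets 18 moving first and 16 moving second, so Union prefers to move first.

first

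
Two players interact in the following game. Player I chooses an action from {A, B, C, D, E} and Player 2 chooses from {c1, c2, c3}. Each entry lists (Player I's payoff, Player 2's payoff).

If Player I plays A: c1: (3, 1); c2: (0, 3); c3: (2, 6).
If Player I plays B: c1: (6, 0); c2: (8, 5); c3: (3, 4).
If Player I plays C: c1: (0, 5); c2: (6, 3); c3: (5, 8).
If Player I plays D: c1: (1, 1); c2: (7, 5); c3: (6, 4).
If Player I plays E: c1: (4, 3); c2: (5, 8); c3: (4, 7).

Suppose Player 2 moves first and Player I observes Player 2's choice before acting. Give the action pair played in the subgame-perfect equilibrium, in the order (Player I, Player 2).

Work backward from Player I's decision.
- c1: Player I compares 3, 6, 0, 1, 4 and picks B; Player 2 would get 0.
- c2: Player I compares 0, 8, 6, 7, 5 and picks B; Player 2 would get 5.
- c3: Player I compares 2, 3, 5, 6, 4 and picks D; Player 2 would get 4.
Among 0, 5, 4, the best is 5 at c2. Subgame-perfect outcome: (B, c2) with payoffs (8, 5).

(B, c2)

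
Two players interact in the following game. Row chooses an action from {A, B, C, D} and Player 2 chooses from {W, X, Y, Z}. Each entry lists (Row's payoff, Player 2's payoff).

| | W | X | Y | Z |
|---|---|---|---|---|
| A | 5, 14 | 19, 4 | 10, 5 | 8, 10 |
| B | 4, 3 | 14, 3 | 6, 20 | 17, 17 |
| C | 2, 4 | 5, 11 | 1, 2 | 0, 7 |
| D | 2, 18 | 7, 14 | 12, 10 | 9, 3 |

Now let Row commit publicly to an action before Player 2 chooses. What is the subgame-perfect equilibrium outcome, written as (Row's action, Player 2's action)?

(B, Y)

Work backward from Player 2's decision.
- A → Player 2 plays W (best of 14, 4, 5, 10); Row gets 5.
- B → Player 2 plays Y (best of 3, 3, 20, 17); Row gets 6.
- C → Player 2 plays X (best of 4, 11, 2, 7); Row gets 5.
- D → Player 2 plays W (best of 18, 14, 10, 3); Row gets 2.
Maximizing over 5, 6, 5, 2, Row chooses B. Subgame-perfect outcome: (B, Y) with payoffs (6, 20).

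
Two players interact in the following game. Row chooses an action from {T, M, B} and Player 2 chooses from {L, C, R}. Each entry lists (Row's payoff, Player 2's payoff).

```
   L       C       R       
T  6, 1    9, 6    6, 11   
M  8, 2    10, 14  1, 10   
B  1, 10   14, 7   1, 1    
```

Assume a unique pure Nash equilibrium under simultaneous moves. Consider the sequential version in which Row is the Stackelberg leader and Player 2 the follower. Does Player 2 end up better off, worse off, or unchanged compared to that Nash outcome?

Work backward from Player 2's decision.
- T: Player 2 compares 1, 6, 11 and picks R; Row would get 6.
- M: Player 2 compares 2, 14, 10 and picks C; Row would get 10.
- B: Player 2 compares 10, 7, 1 and picks L; Row would get 1.
Row's induced payoffs are 6, 10, 1, so Row commits to M. Subgame-perfect outcome: (M, C) with payoffs (10, 14).
Now find the simultaneous Nash equilibrium.
Row's best replies: L→M; C→B; R→T.
Player 2's best replies: T→R; M→C; B→L.
Only (T, R) has each player best-responding; Nash payoffs (6, 11).
Player 2 earns 14 sequentially versus 11 at the Nash outcome: better off.

better off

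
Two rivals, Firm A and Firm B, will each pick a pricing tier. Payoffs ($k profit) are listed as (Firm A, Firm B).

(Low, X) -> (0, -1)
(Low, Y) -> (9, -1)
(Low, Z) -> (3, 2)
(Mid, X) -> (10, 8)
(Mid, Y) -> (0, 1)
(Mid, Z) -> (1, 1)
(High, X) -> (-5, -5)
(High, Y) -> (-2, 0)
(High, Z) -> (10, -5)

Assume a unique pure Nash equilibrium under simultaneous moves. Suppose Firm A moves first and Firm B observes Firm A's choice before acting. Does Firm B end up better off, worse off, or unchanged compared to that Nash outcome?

unchanged

Backward induction with Firm A moving first.
- Low → Firm B plays Z (best of -1, -1, 2); Firm A gets 3.
- Mid → Firm B plays X (best of 8, 1, 1); Firm A gets 10.
- High → Firm B plays Y (best of -5, 0, -5); Firm A gets -2.
Among 3, 10, -2, the best is 10 at Mid. Subgame-perfect outcome: (Mid, X) with payoffs (10, 8).
For the simultaneous game, intersect best replies.
Firm A's best replies: X→Mid; Y→Low; Z→High.
Firm B's best replies: Low→Z; Mid→X; High→Y.
The unique mutual best reply is (Mid, X), giving (10, 8).
Firm B earns 8 sequentially versus 8 at the Nash outcome: unchanged.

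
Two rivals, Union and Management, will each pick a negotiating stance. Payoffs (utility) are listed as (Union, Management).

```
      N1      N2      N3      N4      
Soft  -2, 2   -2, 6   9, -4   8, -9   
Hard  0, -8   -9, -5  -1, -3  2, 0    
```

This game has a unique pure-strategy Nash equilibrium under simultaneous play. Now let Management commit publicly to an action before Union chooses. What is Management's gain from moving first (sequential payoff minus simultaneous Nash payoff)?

Union best-responds to each possible Management move:
- N1: Union compares -2, 0 and picks Hard; Management would get -8.
- N2: Union compares -2, -9 and picks Soft; Management would get 6.
- N3: Union compares 9, -1 and picks Soft; Management would get -4.
- N4: Union compares 8, 2 and picks Soft; Management would get -9.
Maximizing over -8, 6, -4, -9, Management chooses N2. Subgame-perfect outcome: (Soft, N2) with payoffs (-2, 6).
For the simultaneous game, intersect best replies.
Union's best replies: N1→Hard; N2→Soft; N3→Soft; N4→Soft.
Management's best replies: Soft→N2; Hard→N4.
The unique mutual best reply is (Soft, N2), giving (-2, 6).
Management's commitment gain: 6 − 6 = 0.

0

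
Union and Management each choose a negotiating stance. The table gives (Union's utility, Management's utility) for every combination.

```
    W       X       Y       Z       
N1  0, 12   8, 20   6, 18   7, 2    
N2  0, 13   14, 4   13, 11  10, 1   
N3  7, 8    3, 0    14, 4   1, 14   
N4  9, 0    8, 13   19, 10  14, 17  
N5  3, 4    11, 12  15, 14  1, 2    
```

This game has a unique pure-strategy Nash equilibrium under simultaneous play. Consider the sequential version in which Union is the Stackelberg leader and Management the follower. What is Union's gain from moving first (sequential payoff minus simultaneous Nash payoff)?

1

Management best-responds to each possible Union move:
- N1 → Management plays X (best of 12, 20, 18, 2); Union gets 8.
- N2 → Management plays W (best of 13, 4, 11, 1); Union gets 0.
- N3 → Management plays Z (best of 8, 0, 4, 14); Union gets 1.
- N4 → Management plays Z (best of 0, 13, 10, 17); Union gets 14.
- N5 → Management plays Y (best of 4, 12, 14, 2); Union gets 15.
Union's induced payoffs are 8, 0, 1, 14, 15, so Union commits to N5. Subgame-perfect outcome: (N5, Y) with payoffs (15, 14).
For the simultaneous game, intersect best replies.
Union's best replies: W→N4; X→N2; Y→N4; Z→N4.
Management's best replies: N1→X; N2→W; N3→Z; N4→Z; N5→Y.
Only (N4, Z) has each player best-responding; Nash payoffs (14, 17).
Union's commitment gain: 15 − 14 = 1.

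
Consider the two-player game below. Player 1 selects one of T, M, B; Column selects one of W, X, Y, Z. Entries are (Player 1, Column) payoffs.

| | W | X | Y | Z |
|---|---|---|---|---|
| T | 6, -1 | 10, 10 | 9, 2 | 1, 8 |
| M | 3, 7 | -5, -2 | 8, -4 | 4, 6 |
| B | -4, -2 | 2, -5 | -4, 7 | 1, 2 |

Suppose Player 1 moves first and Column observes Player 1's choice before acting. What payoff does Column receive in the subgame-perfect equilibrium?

Solve by backward induction (Player 1 leads).
- T → Column plays X (best of -1, 10, 2, 8); Player 1 gets 10.
- M → Column plays W (best of 7, -2, -4, 6); Player 1 gets 3.
- B → Column plays Y (best of -2, -5, 7, 2); Player 1 gets -4.
Among 10, 3, -4, the best is 10 at T. Subgame-perfect outcome: (T, X) with payoffs (10, 10).

10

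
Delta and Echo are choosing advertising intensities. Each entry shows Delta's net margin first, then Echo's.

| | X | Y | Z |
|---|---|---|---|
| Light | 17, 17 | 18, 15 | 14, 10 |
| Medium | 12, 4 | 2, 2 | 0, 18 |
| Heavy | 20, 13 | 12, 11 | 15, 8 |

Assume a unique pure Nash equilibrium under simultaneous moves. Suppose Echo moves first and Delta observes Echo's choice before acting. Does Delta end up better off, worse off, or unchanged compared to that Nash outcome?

worse off

Solve by backward induction (Echo leads).
- X → Delta plays Heavy (best of 17, 12, 20); Echo gets 13.
- Y → Delta plays Light (best of 18, 2, 12); Echo gets 15.
- Z → Delta plays Heavy (best of 14, 0, 15); Echo gets 8.
Echo's induced payoffs are 13, 15, 8, so Echo commits to Y. Subgame-perfect outcome: (Light, Y) with payoffs (18, 15).
Now find the simultaneous Nash equilibrium.
Delta's best replies: X→Heavy; Y→Light; Z→Heavy.
Echo's best replies: Light→X; Medium→Z; Heavy→X.
The unique mutual best reply is (Heavy, X), giving (20, 13).
Delta earns 18 sequentially versus 20 at the Nash outcome: worse off.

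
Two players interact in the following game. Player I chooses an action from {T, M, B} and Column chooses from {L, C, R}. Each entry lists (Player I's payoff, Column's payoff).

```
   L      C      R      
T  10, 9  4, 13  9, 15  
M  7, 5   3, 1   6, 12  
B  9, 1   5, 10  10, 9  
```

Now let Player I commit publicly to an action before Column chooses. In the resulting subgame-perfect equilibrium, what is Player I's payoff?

Solve by backward induction (Player I leads).
- T: BR = R, leader payoff 9.
- M: BR = R, leader payoff 6.
- B: BR = C, leader payoff 5.
Player I's induced payoffs are 9, 6, 5, so Player I commits to T. Subgame-perfect outcome: (T, R) with payoffs (9, 15).

9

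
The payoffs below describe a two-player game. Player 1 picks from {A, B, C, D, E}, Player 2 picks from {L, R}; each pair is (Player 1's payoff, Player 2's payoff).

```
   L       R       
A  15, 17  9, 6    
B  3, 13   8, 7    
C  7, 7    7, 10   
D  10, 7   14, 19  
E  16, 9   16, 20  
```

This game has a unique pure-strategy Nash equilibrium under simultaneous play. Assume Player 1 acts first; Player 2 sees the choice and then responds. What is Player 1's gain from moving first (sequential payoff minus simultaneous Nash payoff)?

0

Backward induction with Player 1 moving first.
- A: Player 2 compares 17, 6 and picks L; Player 1 would get 15.
- B: Player 2 compares 13, 7 and picks L; Player 1 would get 3.
- C: Player 2 compares 7, 10 and picks R; Player 1 would get 7.
- D: Player 2 compares 7, 19 and picks R; Player 1 would get 14.
- E: Player 2 compares 9, 20 and picks R; Player 1 would get 16.
Maximizing over 15, 3, 7, 14, 16, Player 1 chooses E. Subgame-perfect outcome: (E, R) with payoffs (16, 20).
Now find the simultaneous Nash equilibrium.
Player 1's best replies: L→E; R→E.
Player 2's best replies: A→L; B→L; C→R; D→R; E→R.
The unique mutual best reply is (E, R), giving (16, 20).
Player 1's commitment gain: 16 − 16 = 0.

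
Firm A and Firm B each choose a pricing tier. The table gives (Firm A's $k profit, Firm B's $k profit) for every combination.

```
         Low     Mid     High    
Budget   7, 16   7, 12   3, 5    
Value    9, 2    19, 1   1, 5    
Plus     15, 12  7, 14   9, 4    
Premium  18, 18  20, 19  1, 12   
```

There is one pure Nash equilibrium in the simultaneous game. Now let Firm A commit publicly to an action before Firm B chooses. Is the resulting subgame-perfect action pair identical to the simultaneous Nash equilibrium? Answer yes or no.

Solve by backward induction (Firm A leads).
- Budget: Firm B compares 16, 12, 5 and picks Low; Firm A would get 7.
- Value: Firm B compares 2, 1, 5 and picks High; Firm A would get 1.
- Plus: Firm B compares 12, 14, 4 and picks Mid; Firm A would get 7.
- Premium: Firm B compares 18, 19, 12 and picks Mid; Firm A would get 20.
Firm A's induced payoffs are 7, 1, 7, 20, so Firm A commits to Premium. Subgame-perfect outcome: (Premium, Mid) with payoffs (20, 19).
Under simultaneous play:
Firm A's best replies: Low→Premium; Mid→Premium; High→Plus.
Firm B's best replies: Budget→Low; Value→High; Plus→Mid; Premium→Mid.
The unique mutual best reply is (Premium, Mid), giving (20, 19).
Sequential outcome (Premium, Mid) coincides with the Nash profile (Premium, Mid).

yes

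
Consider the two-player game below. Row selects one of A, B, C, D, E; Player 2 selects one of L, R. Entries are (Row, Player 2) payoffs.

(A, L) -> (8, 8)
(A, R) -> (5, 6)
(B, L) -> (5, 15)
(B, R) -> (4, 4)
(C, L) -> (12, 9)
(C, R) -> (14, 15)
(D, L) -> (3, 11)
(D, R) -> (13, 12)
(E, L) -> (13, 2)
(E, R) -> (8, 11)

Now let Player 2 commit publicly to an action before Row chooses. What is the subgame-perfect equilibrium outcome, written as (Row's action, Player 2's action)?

(C, R)

Row best-responds to each possible Player 2 move:
- L → Row plays E (best of 8, 5, 12, 3, 13); Player 2 gets 2.
- R → Row plays C (best of 5, 4, 14, 13, 8); Player 2 gets 15.
Player 2's induced payoffs are 2, 15, so Player 2 commits to R. Subgame-perfect outcome: (C, R) with payoffs (14, 15).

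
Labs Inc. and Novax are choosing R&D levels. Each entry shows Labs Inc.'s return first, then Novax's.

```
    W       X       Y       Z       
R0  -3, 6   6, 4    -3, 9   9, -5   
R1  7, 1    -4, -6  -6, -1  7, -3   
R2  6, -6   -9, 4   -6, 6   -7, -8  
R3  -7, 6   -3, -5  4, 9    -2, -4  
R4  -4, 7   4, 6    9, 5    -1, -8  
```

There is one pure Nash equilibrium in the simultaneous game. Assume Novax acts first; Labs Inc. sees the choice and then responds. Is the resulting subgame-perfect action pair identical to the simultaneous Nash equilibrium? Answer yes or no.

no

Labs Inc. best-responds to each possible Novax move:
- W: BR = R1, leader payoff 1.
- X: BR = R0, leader payoff 4.
- Y: BR = R4, leader payoff 5.
- Z: BR = R0, leader payoff -5.
Among 1, 4, 5, -5, the best is 5 at Y. Subgame-perfect outcome: (R4, Y) with payoffs (9, 5).
Under simultaneous play:
Labs Inc.'s best replies: W→R1; X→R0; Y→R4; Z→R0.
Novax's best replies: R0→Y; R1→W; R2→Y; R3→Y; R4→W.
Only (R1, W) has each player best-responding; Nash payoffs (7, 1).
Sequential outcome (R4, Y) differs from the Nash profile (R1, W).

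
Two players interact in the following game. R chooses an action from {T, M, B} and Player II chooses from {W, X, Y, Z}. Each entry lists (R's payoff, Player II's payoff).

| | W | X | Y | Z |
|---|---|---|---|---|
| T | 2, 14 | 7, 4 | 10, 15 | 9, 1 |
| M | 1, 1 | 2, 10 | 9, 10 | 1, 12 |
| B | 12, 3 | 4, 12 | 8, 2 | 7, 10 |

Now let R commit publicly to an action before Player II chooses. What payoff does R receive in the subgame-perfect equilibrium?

Solve by backward induction (R leads).
- T: BR = Y, leader payoff 10.
- M: BR = Z, leader payoff 1.
- B: BR = X, leader payoff 4.
R's induced payoffs are 10, 1, 4, so R commits to T. Subgame-perfect outcome: (T, Y) with payoffs (10, 15).

10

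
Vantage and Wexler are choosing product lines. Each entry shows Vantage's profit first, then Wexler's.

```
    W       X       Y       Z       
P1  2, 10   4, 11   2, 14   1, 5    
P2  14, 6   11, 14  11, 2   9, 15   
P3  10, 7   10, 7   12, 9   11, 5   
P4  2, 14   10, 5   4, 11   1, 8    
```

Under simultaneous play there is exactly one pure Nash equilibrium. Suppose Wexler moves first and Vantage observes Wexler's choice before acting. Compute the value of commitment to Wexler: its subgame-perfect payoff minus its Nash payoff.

5

Work backward from Vantage's decision.
- W: BR = P2, leader payoff 6.
- X: BR = P2, leader payoff 14.
- Y: BR = P3, leader payoff 9.
- Z: BR = P3, leader payoff 5.
Wexler's induced payoffs are 6, 14, 9, 5, so Wexler commits to X. Subgame-perfect outcome: (P2, X) with payoffs (11, 14).
For the simultaneous game, intersect best replies.
Vantage's best replies: W→P2; X→P2; Y→P3; Z→P3.
Wexler's best replies: P1→Y; P2→Z; P3→Y; P4→W.
Only (P3, Y) has each player best-responding; Nash payoffs (12, 9).
Wexler's commitment gain: 14 − 9 = 5.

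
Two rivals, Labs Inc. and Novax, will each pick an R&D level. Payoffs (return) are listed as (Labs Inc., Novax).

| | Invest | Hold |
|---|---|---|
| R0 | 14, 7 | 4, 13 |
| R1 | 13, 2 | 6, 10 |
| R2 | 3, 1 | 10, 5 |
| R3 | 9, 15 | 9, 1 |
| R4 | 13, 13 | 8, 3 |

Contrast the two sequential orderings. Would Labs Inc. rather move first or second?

If Labs Inc. leads: Novax's best replies are R0→Hold, R1→Hold, R2→Hold, R3→Invest, R4→Invest; Labs Inc.'s induced payoffs 4, 6, 10, 9, 13; outcome (R4, Invest), payoffs (13, 13).
If Novax leads: Labs Inc.'s best replies are Invest→R0, Hold→R2; Novax's induced payoffs 7, 5; outcome (R0, Invest), payoffs (14, 7).
Labs Inc. gets 13 moving first and 14 moving second, so Labs Inc. prefers to move second.

second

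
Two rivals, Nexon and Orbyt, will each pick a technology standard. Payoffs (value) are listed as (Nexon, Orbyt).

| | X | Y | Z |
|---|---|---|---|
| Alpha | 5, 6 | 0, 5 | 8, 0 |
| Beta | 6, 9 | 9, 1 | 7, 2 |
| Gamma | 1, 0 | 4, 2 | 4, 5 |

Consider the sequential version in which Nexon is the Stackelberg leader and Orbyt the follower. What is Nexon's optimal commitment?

Backward induction with Nexon moving first.
- Alpha → Orbyt plays X (best of 6, 5, 0); Nexon gets 5.
- Beta → Orbyt plays X (best of 9, 1, 2); Nexon gets 6.
- Gamma → Orbyt plays Z (best of 0, 2, 5); Nexon gets 4.
Maximizing over 5, 6, 4, Nexon chooses Beta. Subgame-perfect outcome: (Beta, X) with payoffs (6, 9).

Beta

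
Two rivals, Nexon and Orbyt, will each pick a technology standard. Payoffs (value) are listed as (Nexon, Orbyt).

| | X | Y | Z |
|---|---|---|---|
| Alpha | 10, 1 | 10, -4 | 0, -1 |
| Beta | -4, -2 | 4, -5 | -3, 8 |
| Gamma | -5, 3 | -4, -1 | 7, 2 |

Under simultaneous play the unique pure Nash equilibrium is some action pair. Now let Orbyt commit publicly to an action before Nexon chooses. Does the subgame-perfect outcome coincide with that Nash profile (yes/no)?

Backward induction with Orbyt moving first.
- X → Nexon plays Alpha (best of 10, -4, -5); Orbyt gets 1.
- Y → Nexon plays Alpha (best of 10, 4, -4); Orbyt gets -4.
- Z → Nexon plays Gamma (best of 0, -3, 7); Orbyt gets 2.
Maximizing over 1, -4, 2, Orbyt chooses Z. Subgame-perfect outcome: (Gamma, Z) with payoffs (7, 2).
Under simultaneous play:
Nexon's best replies: X→Alpha; Y→Alpha; Z→Gamma.
Orbyt's best replies: Alpha→X; Beta→Z; Gamma→X.
The unique mutual best reply is (Alpha, X), giving (10, 1).
Sequential outcome (Gamma, Z) differs from the Nash profile (Alpha, X).

no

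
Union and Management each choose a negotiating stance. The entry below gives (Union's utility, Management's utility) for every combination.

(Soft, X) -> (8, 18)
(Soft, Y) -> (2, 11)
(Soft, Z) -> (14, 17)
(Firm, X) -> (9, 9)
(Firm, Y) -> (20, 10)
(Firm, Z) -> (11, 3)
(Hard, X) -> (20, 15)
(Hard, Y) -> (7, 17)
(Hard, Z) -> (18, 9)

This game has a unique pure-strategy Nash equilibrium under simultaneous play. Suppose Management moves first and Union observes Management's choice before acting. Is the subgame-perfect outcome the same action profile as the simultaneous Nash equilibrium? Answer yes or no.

Union best-responds to each possible Management move:
- X: BR = Hard, leader payoff 15.
- Y: BR = Firm, leader payoff 10.
- Z: BR = Hard, leader payoff 9.
Maximizing over 15, 10, 9, Management chooses X. Subgame-perfect outcome: (Hard, X) with payoffs (20, 15).
For the simultaneous game, intersect best replies.
Union's best replies: X→Hard; Y→Firm; Z→Hard.
Management's best replies: Soft→X; Firm→Y; Hard→Y.
The unique mutual best reply is (Firm, Y), giving (20, 10).
Sequential outcome (Hard, X) differs from the Nash profile (Firm, Y).

no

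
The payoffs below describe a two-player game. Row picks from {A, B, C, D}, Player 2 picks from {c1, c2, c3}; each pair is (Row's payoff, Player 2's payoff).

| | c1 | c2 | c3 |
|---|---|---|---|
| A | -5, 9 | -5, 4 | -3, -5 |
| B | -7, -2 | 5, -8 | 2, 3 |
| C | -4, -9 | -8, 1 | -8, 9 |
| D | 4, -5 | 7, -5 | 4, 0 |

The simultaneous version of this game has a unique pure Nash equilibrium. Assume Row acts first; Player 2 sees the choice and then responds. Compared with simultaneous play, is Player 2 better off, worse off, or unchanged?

Backward induction with Row moving first.
- A: BR = c1, leader payoff -5.
- B: BR = c3, leader payoff 2.
- C: BR = c3, leader payoff -8.
- D: BR = c3, leader payoff 4.
Among -5, 2, -8, 4, the best is 4 at D. Subgame-perfect outcome: (D, c3) with payoffs (4, 0).
Now find the simultaneous Nash equilibrium.
Row's best replies: c1→D; c2→D; c3→D.
Player 2's best replies: A→c1; B→c3; C→c3; D→c3.
The unique mutual best reply is (D, c3), giving (4, 0).
Player 2 earns 0 sequentially versus 0 at the Nash outcome: unchanged.

unchanged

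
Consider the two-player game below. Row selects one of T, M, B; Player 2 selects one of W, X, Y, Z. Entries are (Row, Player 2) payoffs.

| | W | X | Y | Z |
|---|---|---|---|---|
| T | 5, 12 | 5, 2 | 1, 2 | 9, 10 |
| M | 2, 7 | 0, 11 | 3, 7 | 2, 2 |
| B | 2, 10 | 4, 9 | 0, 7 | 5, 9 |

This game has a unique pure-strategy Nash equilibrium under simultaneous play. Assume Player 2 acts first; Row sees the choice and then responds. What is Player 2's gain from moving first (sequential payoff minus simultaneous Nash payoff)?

0

Solve by backward induction (Player 2 leads).
- W: BR = T, leader payoff 12.
- X: BR = T, leader payoff 2.
- Y: BR = M, leader payoff 7.
- Z: BR = T, leader payoff 10.
Among 12, 2, 7, 10, the best is 12 at W. Subgame-perfect outcome: (T, W) with payoffs (5, 12).
Under simultaneous play:
Row's best replies: W→T; X→T; Y→M; Z→T.
Player 2's best replies: T→W; M→X; B→W.
Only (T, W) has each player best-responding; Nash payoffs (5, 12).
Player 2's commitment gain: 12 − 12 = 0.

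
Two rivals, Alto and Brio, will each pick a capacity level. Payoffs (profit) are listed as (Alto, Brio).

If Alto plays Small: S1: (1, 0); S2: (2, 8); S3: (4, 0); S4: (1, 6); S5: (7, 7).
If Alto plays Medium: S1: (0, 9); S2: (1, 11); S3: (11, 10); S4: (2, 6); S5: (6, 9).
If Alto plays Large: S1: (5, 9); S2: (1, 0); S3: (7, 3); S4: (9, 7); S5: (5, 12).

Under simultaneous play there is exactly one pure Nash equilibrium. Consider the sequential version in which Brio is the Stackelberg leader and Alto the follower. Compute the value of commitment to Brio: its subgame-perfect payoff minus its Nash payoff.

2

Alto best-responds to each possible Brio move:
- S1: Alto compares 1, 0, 5 and picks Large; Brio would get 9.
- S2: Alto compares 2, 1, 1 and picks Small; Brio would get 8.
- S3: Alto compares 4, 11, 7 and picks Medium; Brio would get 10.
- S4: Alto compares 1, 2, 9 and picks Large; Brio would get 7.
- S5: Alto compares 7, 6, 5 and picks Small; Brio would get 7.
Among 9, 8, 10, 7, 7, the best is 10 at S3. Subgame-perfect outcome: (Medium, S3) with payoffs (11, 10).
For the simultaneous game, intersect best replies.
Alto's best replies: S1→Large; S2→Small; S3→Medium; S4→Large; S5→Small.
Brio's best replies: Small→S2; Medium→S2; Large→S5.
The unique mutual best reply is (Small, S2), giving (2, 8).
Brio's commitment gain: 10 − 8 = 2.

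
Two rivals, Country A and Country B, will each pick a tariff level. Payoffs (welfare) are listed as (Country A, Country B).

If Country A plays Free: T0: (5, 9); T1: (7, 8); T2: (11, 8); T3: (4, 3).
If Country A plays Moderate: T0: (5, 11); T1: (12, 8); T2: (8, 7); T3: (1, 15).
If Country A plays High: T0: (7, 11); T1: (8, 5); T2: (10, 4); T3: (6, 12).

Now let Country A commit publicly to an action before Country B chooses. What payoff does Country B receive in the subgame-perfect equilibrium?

12

Solve by backward induction (Country A leads).
- Free: BR = T0, leader payoff 5.
- Moderate: BR = T3, leader payoff 1.
- High: BR = T3, leader payoff 6.
Among 5, 1, 6, the best is 6 at High. Subgame-perfect outcome: (High, T3) with payoffs (6, 12).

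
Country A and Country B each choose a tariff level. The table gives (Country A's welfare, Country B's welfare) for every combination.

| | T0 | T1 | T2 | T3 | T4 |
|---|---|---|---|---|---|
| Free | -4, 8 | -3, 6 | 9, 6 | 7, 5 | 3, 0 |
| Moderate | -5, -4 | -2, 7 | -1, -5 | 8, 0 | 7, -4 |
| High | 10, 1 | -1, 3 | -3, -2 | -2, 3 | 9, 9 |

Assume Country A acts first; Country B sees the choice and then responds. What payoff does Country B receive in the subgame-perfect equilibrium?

Country B best-responds to each possible Country A move:
- Free: BR = T0, leader payoff -4.
- Moderate: BR = T1, leader payoff -2.
- High: BR = T4, leader payoff 9.
Maximizing over -4, -2, 9, Country A chooses High. Subgame-perfect outcome: (High, T4) with payoffs (9, 9).

9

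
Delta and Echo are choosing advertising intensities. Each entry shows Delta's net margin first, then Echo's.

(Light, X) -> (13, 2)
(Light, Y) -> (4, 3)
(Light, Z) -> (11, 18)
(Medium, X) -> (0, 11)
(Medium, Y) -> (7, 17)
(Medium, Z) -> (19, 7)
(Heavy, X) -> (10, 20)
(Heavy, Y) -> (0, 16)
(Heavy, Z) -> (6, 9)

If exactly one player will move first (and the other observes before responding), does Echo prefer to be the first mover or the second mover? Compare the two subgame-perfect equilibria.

second

If Delta leads: Echo's best replies are Light→Z, Medium→Y, Heavy→X; Delta's induced payoffs 11, 7, 10; outcome (Light, Z), payoffs (11, 18).
If Echo leads: Delta's best replies are X→Light, Y→Medium, Z→Medium; Echo's induced payoffs 2, 17, 7; outcome (Medium, Y), payoffs (7, 17).
Echo gets 17 moving first and 18 moving second, so Echo prefers to move second.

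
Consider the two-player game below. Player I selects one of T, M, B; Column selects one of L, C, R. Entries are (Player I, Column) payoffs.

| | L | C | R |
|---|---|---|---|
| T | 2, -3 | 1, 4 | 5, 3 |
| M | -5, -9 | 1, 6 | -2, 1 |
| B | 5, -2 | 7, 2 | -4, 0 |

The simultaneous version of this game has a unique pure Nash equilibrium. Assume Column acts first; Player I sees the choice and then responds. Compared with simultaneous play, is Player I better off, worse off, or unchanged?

worse off

Backward induction with Column moving first.
- L → Player I plays B (best of 2, -5, 5); Column gets -2.
- C → Player I plays B (best of 1, 1, 7); Column gets 2.
- R → Player I plays T (best of 5, -2, -4); Column gets 3.
Column's induced payoffs are -2, 2, 3, so Column commits to R. Subgame-perfect outcome: (T, R) with payoffs (5, 3).
For the simultaneous game, intersect best replies.
Player I's best replies: L→B; C→B; R→T.
Column's best replies: T→C; M→C; B→C.
Only (B, C) has each player best-responding; Nash payoffs (7, 2).
Player I earns 5 sequentially versus 7 at the Nash outcome: worse off.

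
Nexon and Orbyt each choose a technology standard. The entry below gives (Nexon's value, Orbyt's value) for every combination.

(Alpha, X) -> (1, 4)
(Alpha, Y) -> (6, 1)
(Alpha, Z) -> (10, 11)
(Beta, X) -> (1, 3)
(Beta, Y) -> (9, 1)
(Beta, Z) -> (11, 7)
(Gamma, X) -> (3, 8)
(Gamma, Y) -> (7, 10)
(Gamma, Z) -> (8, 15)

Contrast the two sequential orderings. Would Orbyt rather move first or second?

first

If Nexon leads: Orbyt's best replies are Alpha→Z, Beta→Z, Gamma→Z; Nexon's induced payoffs 10, 11, 8; outcome (Beta, Z), payoffs (11, 7).
If Orbyt leads: Nexon's best replies are X→Gamma, Y→Beta, Z→Beta; Orbyt's induced payoffs 8, 1, 7; outcome (Gamma, X), payoffs (3, 8).
Orbyt gets 8 moving first and 7 moving second, so Orbyt prefers to move first.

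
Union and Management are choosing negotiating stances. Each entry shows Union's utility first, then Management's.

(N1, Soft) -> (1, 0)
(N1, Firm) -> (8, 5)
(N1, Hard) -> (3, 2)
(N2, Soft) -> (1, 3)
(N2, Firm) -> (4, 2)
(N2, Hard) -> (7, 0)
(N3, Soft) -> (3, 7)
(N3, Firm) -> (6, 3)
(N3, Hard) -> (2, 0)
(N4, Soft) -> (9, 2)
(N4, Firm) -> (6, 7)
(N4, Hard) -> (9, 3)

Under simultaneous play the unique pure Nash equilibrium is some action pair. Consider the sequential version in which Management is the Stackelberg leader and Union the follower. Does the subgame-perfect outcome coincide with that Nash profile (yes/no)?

yes

Backward induction with Management moving first.
- Soft: BR = N4, leader payoff 2.
- Firm: BR = N1, leader payoff 5.
- Hard: BR = N4, leader payoff 3.
Management's induced payoffs are 2, 5, 3, so Management commits to Firm. Subgame-perfect outcome: (N1, Firm) with payoffs (8, 5).
Now find the simultaneous Nash equilibrium.
Union's best replies: Soft→N4; Firm→N1; Hard→N4.
Management's best replies: N1→Firm; N2→Soft; N3→Soft; N4→Firm.
Only (N1, Firm) has each player best-responding; Nash payoffs (8, 5).
Sequential outcome (N1, Firm) coincides with the Nash profile (N1, Firm).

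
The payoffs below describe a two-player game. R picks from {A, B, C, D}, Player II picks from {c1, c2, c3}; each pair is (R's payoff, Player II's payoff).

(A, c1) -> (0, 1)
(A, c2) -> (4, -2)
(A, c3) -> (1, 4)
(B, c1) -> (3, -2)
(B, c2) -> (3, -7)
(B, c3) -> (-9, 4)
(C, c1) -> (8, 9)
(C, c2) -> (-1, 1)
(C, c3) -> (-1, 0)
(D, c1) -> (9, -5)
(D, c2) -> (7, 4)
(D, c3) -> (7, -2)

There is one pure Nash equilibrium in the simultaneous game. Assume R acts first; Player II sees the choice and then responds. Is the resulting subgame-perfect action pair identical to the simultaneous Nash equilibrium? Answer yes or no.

no

Solve by backward induction (R leads).
- A: Player II compares 1, -2, 4 and picks c3; R would get 1.
- B: Player II compares -2, -7, 4 and picks c3; R would get -9.
- C: Player II compares 9, 1, 0 and picks c1; R would get 8.
- D: Player II compares -5, 4, -2 and picks c2; R would get 7.
R's induced payoffs are 1, -9, 8, 7, so R commits to C. Subgame-perfect outcome: (C, c1) with payoffs (8, 9).
Now find the simultaneous Nash equilibrium.
R's best replies: c1→D; c2→D; c3→D.
Player II's best replies: A→c3; B→c3; C→c1; D→c2.
Only (D, c2) has each player best-responding; Nash payoffs (7, 4).
Sequential outcome (C, c1) differs from the Nash profile (D, c2).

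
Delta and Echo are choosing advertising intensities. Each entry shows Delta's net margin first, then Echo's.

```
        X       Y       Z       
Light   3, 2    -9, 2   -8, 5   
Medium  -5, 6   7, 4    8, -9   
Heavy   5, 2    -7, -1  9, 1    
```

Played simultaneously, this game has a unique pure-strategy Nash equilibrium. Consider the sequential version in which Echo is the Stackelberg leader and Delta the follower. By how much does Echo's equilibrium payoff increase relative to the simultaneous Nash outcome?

Delta best-responds to each possible Echo move:
- X → Delta plays Heavy (best of 3, -5, 5); Echo gets 2.
- Y → Delta plays Medium (best of -9, 7, -7); Echo gets 4.
- Z → Delta plays Heavy (best of -8, 8, 9); Echo gets 1.
Maximizing over 2, 4, 1, Echo chooses Y. Subgame-perfect outcome: (Medium, Y) with payoffs (7, 4).
Under simultaneous play:
Delta's best replies: X→Heavy; Y→Medium; Z→Heavy.
Echo's best replies: Light→Z; Medium→X; Heavy→X.
Only (Heavy, X) has each player best-responding; Nash payoffs (5, 2).
Echo's commitment gain: 4 − 2 = 2.

2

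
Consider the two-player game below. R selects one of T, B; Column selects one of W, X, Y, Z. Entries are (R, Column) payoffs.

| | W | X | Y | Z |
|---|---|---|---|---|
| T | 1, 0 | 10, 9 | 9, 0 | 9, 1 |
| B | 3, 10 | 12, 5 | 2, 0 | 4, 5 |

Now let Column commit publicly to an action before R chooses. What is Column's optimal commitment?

Backward induction with Column moving first.
- W: BR = B, leader payoff 10.
- X: BR = B, leader payoff 5.
- Y: BR = T, leader payoff 0.
- Z: BR = T, leader payoff 1.
Column's induced payoffs are 10, 5, 0, 1, so Column commits to W. Subgame-perfect outcome: (B, W) with payoffs (3, 10).

W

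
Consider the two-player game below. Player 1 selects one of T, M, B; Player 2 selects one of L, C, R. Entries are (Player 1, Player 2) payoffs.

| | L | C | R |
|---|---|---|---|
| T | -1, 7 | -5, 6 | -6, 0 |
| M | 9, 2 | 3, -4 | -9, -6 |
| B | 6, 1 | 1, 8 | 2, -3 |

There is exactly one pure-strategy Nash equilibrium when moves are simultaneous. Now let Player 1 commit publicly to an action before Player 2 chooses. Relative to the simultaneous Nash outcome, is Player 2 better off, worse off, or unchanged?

unchanged

Backward induction with Player 1 moving first.
- T: Player 2 compares 7, 6, 0 and picks L; Player 1 would get -1.
- M: Player 2 compares 2, -4, -6 and picks L; Player 1 would get 9.
- B: Player 2 compares 1, 8, -3 and picks C; Player 1 would get 1.
Maximizing over -1, 9, 1, Player 1 chooses M. Subgame-perfect outcome: (M, L) with payoffs (9, 2).
For the simultaneous game, intersect best replies.
Player 1's best replies: L→M; C→M; R→B.
Player 2's best replies: T→L; M→L; B→C.
The unique mutual best reply is (M, L), giving (9, 2).
Player 2 earns 2 sequentially versus 2 at the Nash outcome: unchanged.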